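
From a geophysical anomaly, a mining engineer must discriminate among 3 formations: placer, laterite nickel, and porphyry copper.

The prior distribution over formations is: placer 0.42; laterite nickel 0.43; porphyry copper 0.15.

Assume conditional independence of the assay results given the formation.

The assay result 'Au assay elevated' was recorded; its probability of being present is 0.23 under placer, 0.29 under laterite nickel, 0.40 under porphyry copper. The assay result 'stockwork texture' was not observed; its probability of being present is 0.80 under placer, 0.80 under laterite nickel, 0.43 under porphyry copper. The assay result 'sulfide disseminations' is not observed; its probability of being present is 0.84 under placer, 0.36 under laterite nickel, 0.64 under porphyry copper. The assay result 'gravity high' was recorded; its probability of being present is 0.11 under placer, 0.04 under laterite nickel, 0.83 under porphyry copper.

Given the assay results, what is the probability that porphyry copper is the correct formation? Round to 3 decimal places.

0.913

Multiply each prior by the joint likelihood of the assay result pattern (using 1 − P(present | H) for each absent assay result):
  placer: 0.42 × 0.23 × (1 − 0.80) × (1 − 0.84) × 0.11 = 0.00034003
  laterite nickel: 0.43 × 0.29 × (1 − 0.80) × (1 − 0.36) × 0.04 = 0.00063846
  porphyry copper: 0.15 × 0.40 × (1 − 0.43) × (1 − 0.64) × 0.83 = 0.010219
The unnormalized weights sum to 0.011197.
P(porphyry copper | evidence) = 0.010219 / 0.011197 ≈ 0.913.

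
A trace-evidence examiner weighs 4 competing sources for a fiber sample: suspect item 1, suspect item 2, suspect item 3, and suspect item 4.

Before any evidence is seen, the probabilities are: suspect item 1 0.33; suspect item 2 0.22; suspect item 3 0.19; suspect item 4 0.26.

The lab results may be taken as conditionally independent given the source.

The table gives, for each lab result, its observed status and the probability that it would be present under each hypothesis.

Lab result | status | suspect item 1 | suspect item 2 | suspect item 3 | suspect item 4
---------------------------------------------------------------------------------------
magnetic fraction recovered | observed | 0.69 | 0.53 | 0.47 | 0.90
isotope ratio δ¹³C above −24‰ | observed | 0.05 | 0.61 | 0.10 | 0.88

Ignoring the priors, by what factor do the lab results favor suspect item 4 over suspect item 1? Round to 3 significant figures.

Take the product of per-lab result likelihoods under each hypothesis, then divide.
  suspect item 4: 0.90 × 0.88 = 0.792
  suspect item 1: 0.69 × 0.05 = 0.0345
Bayes factor = 0.792 / 0.0345 ≈ 23.0

23.0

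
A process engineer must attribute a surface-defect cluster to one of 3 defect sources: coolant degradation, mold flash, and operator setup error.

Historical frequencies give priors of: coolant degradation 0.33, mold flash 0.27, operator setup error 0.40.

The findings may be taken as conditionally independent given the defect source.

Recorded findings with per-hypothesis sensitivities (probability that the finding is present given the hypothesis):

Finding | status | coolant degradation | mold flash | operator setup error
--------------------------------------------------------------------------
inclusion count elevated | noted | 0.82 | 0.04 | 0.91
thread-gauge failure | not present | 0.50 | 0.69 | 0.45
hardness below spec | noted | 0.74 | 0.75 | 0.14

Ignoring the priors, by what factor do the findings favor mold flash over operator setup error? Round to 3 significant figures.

0.133

Take the product of per-finding likelihoods under each hypothesis (using 1 − P(present | H) for each absent finding), then divide.
  mold flash: 0.04 × (1 − 0.69) × 0.75 = 0.0093
  operator setup error: 0.91 × (1 − 0.45) × 0.14 = 0.07007
Bayes factor = 0.0093 / 0.07007 ≈ 0.133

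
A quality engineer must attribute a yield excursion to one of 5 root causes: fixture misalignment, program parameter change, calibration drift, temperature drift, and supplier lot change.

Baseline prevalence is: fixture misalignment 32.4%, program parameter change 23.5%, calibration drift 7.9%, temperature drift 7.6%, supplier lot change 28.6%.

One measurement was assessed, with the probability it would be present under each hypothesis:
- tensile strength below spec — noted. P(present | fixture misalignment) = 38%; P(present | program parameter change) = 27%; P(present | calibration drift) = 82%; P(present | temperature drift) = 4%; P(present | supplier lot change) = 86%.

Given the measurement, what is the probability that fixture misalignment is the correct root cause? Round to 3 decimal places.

By Bayes' rule, the unnormalized weight for each hypothesis is prior × likelihood:
  fixture misalignment: 0.324 × 0.38 = 0.12312
  program parameter change: 0.235 × 0.27 = 0.06345
  calibration drift: 0.079 × 0.82 = 0.06478
  temperature drift: 0.076 × 0.04 = 0.00304
  supplier lot change: 0.286 × 0.86 = 0.24596
Normalizing constant Z = 0.12312 + 0.06345 + 0.06478 + 0.00304 + 0.24596 = 0.50035.
P(fixture misalignment | evidence) = 0.12312 / 0.50035 ≈ 0.246.

0.246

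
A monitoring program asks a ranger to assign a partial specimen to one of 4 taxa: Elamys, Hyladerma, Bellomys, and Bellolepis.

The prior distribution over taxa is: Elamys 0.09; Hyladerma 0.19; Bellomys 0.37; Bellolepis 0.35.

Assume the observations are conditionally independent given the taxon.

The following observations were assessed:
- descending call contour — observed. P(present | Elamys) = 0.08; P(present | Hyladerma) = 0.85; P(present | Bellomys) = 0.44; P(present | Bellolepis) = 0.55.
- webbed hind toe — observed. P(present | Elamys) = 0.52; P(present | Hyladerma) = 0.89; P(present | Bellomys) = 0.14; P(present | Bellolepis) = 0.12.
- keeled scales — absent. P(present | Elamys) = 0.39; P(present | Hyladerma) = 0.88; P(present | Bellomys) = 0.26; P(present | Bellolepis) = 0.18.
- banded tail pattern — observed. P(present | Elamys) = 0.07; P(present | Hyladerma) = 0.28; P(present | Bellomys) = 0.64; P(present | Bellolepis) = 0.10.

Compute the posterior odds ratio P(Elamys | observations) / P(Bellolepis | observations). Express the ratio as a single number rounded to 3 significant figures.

0.0844

Unnormalized posterior weight (prior times the observation likelihoods) for each of the two hypotheses (using 1 − P(present | H) for each absent observation):
  Elamys: 0.09 × 0.08 × 0.52 × (1 − 0.39) × 0.07 = 0.00015987
  Bellolepis: 0.35 × 0.55 × 0.12 × (1 − 0.18) × 0.10 = 0.0018942
Odds(Elamys : Bellolepis) = 0.00015987 / 0.0018942 ≈ 0.0844.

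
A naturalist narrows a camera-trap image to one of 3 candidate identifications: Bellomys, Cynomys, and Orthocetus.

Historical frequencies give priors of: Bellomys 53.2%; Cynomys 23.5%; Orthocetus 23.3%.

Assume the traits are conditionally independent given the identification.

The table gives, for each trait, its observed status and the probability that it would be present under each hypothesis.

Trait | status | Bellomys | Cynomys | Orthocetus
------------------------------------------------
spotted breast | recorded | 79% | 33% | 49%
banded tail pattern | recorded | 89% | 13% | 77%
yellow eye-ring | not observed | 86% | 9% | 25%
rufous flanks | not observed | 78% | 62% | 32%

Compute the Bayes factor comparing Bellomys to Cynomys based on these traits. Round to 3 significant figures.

1.46

Take the product of per-trait likelihoods under each hypothesis (using 1 − P(present | H) for each absent trait), then divide.
  Bellomys: 0.79 × 0.89 × (1 − 0.86) × (1 − 0.78) = 0.021655
  Cynomys: 0.33 × 0.13 × (1 − 0.09) × (1 − 0.62) = 0.014835
Bayes factor = 0.021655 / 0.014835 ≈ 1.46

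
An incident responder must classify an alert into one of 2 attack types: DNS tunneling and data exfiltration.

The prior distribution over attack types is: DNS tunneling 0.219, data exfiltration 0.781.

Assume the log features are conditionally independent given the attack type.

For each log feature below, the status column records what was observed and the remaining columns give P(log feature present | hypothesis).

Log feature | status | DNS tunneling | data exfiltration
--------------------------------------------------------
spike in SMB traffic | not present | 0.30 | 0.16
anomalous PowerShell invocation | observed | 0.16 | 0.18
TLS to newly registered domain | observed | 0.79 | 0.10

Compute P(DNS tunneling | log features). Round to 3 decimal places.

0.621

For each hypothesis, the unnormalized posterior weight is prior × product of the log feature likelihoods (using 1 − P(present | H) for each absent log feature):
  DNS tunneling: 0.219 × (1 − 0.30) × 0.16 × 0.79 = 0.019377
  data exfiltration: 0.781 × (1 − 0.16) × 0.18 × 0.10 = 0.011809
Normalizing constant Z = 0.019377 + 0.011809 = 0.031186.
P(DNS tunneling | evidence) = 0.019377 / 0.031186 ≈ 0.621.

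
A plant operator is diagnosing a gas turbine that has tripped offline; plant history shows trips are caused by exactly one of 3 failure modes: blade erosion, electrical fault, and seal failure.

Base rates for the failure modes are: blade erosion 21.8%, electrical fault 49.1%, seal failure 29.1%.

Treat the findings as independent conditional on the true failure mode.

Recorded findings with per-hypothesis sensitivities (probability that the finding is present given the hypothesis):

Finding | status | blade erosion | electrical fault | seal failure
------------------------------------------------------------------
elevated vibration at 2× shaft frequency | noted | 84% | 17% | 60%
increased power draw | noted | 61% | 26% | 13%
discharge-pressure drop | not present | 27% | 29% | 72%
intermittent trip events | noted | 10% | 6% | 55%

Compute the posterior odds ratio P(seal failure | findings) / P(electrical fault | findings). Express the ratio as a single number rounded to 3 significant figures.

The normalizing constant cancels in an odds ratio, so compute prior × likelihood for the two hypotheses only (using 1 − P(present | H) for each absent finding):
  seal failure: 0.291 × 0.60 × 0.13 × (1 − 0.72) × 0.55 = 0.0034955
  electrical fault: 0.491 × 0.17 × 0.26 × (1 − 0.29) × 0.06 = 0.00092451
Posterior odds = 0.0034955 / 0.00092451 ≈ 3.78.

3.78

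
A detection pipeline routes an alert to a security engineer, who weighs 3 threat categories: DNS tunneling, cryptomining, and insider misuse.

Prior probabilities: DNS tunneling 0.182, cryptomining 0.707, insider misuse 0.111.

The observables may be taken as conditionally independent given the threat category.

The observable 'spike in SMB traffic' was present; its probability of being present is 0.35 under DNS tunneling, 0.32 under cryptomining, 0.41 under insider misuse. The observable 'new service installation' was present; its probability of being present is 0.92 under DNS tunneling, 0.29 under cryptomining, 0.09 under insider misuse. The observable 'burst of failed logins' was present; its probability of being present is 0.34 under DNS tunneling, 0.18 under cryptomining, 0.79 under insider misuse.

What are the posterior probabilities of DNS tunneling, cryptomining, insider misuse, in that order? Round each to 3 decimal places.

Multiply each prior by the joint likelihood of the observable pattern:
  DNS tunneling: 0.182 × 0.35 × 0.92 × 0.34 = 0.019925
  cryptomining: 0.707 × 0.32 × 0.29 × 0.18 = 0.01181
  insider misuse: 0.111 × 0.41 × 0.09 × 0.79 = 0.0032358
The unnormalized weights sum to 0.034971.
P(DNS tunneling | evidence) = 0.019925 / 0.034971 ≈ 0.570
P(cryptomining | evidence) = 0.01181 / 0.034971 ≈ 0.338
P(insider misuse | evidence) = 0.0032358 / 0.034971 ≈ 0.093

0.570, 0.338, 0.093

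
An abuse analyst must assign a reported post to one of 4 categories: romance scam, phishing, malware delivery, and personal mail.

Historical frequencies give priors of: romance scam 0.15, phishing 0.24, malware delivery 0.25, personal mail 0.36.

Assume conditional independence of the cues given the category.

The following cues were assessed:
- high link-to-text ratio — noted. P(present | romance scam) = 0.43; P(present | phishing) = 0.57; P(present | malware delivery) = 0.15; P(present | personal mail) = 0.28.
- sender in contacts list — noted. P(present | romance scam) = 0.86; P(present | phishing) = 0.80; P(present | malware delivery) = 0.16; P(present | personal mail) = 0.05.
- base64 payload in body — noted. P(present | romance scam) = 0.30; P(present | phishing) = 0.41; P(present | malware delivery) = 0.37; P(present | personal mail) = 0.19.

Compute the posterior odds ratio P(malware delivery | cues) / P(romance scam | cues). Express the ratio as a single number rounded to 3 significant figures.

Posterior odds equal prior odds times the likelihood ratio; only the two competing hypotheses matter.
  malware delivery: 0.25 × 0.15 × 0.16 × 0.37 = 0.00222
  romance scam: 0.15 × 0.43 × 0.86 × 0.30 = 0.016641
Posterior odds = 0.00222 / 0.016641 ≈ 0.133.

0.133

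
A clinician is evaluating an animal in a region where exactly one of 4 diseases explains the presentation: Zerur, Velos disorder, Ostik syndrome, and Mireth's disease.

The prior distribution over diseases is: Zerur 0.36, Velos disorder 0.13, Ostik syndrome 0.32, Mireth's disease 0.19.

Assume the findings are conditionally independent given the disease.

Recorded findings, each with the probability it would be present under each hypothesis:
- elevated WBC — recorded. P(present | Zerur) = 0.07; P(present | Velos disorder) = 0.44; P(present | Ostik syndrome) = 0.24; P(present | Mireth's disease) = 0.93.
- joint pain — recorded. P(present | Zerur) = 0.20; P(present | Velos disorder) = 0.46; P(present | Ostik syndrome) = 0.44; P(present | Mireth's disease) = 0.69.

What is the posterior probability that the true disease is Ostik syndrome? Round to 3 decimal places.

0.181

Multiply each prior by the joint likelihood of the evidence pattern:
  Zerur: 0.36 × 0.07 × 0.20 = 0.00504
  Velos disorder: 0.13 × 0.44 × 0.46 = 0.026312
  Ostik syndrome: 0.32 × 0.24 × 0.44 = 0.033792
  Mireth's disease: 0.19 × 0.93 × 0.69 = 0.12192
The unnormalized weights sum to 0.18707.
P(Ostik syndrome | evidence) = 0.033792 / 0.18707 ≈ 0.181.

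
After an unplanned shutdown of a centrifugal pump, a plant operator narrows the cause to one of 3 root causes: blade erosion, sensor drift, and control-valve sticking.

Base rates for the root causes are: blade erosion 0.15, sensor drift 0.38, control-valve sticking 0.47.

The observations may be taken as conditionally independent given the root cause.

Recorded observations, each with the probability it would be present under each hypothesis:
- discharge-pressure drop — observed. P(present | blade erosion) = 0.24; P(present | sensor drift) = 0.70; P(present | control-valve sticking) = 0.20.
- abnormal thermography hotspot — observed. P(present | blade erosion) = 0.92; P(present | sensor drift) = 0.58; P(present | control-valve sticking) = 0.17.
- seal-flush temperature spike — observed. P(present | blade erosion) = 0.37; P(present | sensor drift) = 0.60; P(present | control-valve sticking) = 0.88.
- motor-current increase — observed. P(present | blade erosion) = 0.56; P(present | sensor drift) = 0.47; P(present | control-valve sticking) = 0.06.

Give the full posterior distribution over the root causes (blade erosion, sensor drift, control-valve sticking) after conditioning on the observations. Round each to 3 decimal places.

Multiply each prior by the joint likelihood of the evidence pattern:
  blade erosion: 0.15 × 0.24 × 0.92 × 0.37 × 0.56 = 0.0068625
  sensor drift: 0.38 × 0.70 × 0.58 × 0.60 × 0.47 = 0.043507
  control-valve sticking: 0.47 × 0.20 × 0.17 × 0.88 × 0.06 = 0.00084374
Normalizing constant Z = 0.0068625 + 0.043507 + 0.00084374 = 0.051213.
P(blade erosion | evidence) = 0.0068625 / 0.051213 ≈ 0.134
P(sensor drift | evidence) = 0.043507 / 0.051213 ≈ 0.850
P(control-valve sticking | evidence) = 0.00084374 / 0.051213 ≈ 0.016

0.134, 0.850, 0.016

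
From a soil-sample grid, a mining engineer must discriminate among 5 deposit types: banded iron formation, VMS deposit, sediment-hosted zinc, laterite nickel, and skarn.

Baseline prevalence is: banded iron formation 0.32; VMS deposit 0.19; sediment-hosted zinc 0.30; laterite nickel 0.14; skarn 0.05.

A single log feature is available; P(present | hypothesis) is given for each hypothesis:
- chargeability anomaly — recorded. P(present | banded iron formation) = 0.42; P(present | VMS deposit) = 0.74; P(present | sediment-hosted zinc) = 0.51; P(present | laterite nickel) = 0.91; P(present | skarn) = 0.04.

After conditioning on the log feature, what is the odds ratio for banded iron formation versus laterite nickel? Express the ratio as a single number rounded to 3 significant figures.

1.05

The normalizing constant cancels in an odds ratio, so compute prior × likelihood for the two hypotheses only:
  banded iron formation: 0.32 × 0.42 = 0.1344
  laterite nickel: 0.14 × 0.91 = 0.1274
Odds(banded iron formation : laterite nickel) = 0.1344 / 0.1274 ≈ 1.05.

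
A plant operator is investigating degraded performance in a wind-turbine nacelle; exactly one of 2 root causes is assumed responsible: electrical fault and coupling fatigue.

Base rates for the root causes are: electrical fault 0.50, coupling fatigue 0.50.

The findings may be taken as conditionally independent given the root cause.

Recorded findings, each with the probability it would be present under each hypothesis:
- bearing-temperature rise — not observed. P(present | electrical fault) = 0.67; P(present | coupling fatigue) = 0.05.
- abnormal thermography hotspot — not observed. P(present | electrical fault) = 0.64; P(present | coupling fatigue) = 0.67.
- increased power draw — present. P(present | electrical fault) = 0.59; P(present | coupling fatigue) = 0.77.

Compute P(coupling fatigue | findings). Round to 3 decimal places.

For each hypothesis, the unnormalized posterior weight is prior × product of the finding likelihoods (using 1 − P(present | H) for each absent finding):
  electrical fault: 0.50 × (1 − 0.67) × (1 − 0.64) × 0.59 = 0.035046
  coupling fatigue: 0.50 × (1 − 0.05) × (1 − 0.67) × 0.77 = 0.1207
The unnormalized weights sum to 0.15574.
P(coupling fatigue | evidence) = 0.1207 / 0.15574 ≈ 0.775.

0.775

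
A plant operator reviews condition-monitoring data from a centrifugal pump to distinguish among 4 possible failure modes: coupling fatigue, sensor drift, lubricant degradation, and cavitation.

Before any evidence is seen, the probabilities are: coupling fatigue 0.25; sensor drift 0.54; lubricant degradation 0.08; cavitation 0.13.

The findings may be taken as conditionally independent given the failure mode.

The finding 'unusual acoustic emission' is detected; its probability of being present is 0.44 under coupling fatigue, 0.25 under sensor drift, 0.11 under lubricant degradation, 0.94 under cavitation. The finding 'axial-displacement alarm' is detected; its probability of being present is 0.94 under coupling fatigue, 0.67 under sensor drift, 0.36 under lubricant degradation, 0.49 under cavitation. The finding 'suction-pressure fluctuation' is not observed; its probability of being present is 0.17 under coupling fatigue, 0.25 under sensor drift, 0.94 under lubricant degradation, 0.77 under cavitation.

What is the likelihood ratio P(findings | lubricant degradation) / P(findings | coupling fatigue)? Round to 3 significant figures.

0.00692

Take the product of per-finding likelihoods under each hypothesis (using 1 − P(present | H) for each absent finding), then divide.
  lubricant degradation: 0.11 × 0.36 × (1 − 0.94) = 0.002376
  coupling fatigue: 0.44 × 0.94 × (1 − 0.17) = 0.34329
Bayes factor = 0.002376 / 0.34329 ≈ 0.00692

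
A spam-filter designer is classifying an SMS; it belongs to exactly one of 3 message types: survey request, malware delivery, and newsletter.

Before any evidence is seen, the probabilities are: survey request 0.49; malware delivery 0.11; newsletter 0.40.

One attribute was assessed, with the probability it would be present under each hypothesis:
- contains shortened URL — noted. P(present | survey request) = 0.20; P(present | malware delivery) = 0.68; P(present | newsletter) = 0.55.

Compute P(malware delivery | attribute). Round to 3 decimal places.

0.190

For each hypothesis, the unnormalized posterior weight is prior × likelihood:
  survey request: 0.49 × 0.20 = 0.098
  malware delivery: 0.11 × 0.68 = 0.0748
  newsletter: 0.40 × 0.55 = 0.22
Marginal likelihood of the evidence = 0.3928.
P(malware delivery | evidence) = 0.0748 / 0.3928 ≈ 0.190.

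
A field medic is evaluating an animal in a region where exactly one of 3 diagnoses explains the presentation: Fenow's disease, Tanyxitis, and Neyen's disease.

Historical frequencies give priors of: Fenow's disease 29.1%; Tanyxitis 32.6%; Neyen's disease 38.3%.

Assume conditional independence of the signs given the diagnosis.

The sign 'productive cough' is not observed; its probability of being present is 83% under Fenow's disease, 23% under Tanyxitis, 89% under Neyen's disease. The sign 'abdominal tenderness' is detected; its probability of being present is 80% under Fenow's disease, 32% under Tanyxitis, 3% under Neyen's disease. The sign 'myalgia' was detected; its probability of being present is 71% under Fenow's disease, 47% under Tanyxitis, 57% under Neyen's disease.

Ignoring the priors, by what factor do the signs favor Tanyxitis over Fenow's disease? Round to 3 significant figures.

The Bayes factor is the ratio of the joint likelihoods of the sign pattern under the two hypotheses (using 1 − P(present | H) for each absent sign).
  Tanyxitis: (1 − 0.23) × 0.32 × 0.47 = 0.11581
  Fenow's disease: (1 − 0.83) × 0.80 × 0.71 = 0.09656
Bayes factor = 0.11581 / 0.09656 ≈ 1.20

1.20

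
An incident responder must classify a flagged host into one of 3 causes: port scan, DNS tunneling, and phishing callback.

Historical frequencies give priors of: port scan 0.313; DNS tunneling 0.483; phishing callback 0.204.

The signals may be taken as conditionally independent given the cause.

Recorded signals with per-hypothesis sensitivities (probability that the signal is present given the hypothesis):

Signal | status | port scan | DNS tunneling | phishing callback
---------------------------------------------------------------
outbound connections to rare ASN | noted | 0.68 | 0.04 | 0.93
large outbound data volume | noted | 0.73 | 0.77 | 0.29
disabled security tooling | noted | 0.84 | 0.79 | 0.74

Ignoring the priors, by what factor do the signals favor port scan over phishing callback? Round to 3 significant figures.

2.09

Take the product of per-signal likelihoods under each hypothesis, then divide.
  port scan: 0.68 × 0.73 × 0.84 = 0.41698
  phishing callback: 0.93 × 0.29 × 0.74 = 0.19958
Bayes factor = 0.41698 / 0.19958 ≈ 2.09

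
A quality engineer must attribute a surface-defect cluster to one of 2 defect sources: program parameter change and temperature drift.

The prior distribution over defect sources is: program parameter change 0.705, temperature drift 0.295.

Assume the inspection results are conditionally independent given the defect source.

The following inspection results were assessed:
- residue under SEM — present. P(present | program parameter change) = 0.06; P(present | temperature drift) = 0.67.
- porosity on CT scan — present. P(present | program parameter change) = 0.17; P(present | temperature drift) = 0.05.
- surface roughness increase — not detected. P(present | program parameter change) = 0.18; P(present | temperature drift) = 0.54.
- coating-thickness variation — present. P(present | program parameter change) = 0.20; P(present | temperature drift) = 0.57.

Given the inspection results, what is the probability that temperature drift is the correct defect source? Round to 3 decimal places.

0.687

Multiply each prior by the joint likelihood of the inspection result pattern (using 1 − P(present | H) for each absent inspection result):
  program parameter change: 0.705 × 0.06 × 0.17 × (1 − 0.18) × 0.20 = 0.0011793
  temperature drift: 0.295 × 0.67 × 0.05 × (1 − 0.54) × 0.57 = 0.0025912
The unnormalized weights sum to 0.0037705.
P(temperature drift | evidence) = 0.0025912 / 0.0037705 ≈ 0.687.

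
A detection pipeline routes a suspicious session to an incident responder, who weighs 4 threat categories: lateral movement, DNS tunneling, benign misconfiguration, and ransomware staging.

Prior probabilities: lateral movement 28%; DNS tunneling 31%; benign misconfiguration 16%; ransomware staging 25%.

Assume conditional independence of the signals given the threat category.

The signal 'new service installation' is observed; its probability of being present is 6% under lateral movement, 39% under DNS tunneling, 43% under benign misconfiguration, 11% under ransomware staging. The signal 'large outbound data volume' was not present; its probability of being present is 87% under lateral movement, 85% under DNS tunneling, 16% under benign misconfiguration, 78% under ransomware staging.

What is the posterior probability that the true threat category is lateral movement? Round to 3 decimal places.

For each hypothesis, the unnormalized posterior weight is prior × product of the signal likelihoods (using 1 − P(present | H) for each absent signal):
  lateral movement: 0.28 × 0.06 × (1 − 0.87) = 0.002184
  DNS tunneling: 0.31 × 0.39 × (1 − 0.85) = 0.018135
  benign misconfiguration: 0.16 × 0.43 × (1 − 0.16) = 0.057792
  ransomware staging: 0.25 × 0.11 × (1 − 0.78) = 0.00605
The unnormalized weights sum to 0.084161.
P(lateral movement | evidence) = 0.002184 / 0.084161 ≈ 0.026.

0.026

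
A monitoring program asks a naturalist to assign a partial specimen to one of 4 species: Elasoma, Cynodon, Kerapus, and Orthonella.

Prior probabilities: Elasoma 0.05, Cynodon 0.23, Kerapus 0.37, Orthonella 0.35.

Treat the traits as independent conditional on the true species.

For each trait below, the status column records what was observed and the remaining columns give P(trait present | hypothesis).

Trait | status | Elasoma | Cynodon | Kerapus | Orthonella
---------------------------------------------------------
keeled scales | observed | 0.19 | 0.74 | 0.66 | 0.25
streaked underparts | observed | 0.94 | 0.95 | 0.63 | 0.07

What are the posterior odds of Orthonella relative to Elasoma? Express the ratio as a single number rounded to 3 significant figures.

Posterior odds equal prior odds times the likelihood ratio; only the two competing hypotheses matter.
  Orthonella: 0.35 × 0.25 × 0.07 = 0.006125
  Elasoma: 0.05 × 0.19 × 0.94 = 0.00893
Odds(Orthonella : Elasoma) = 0.006125 / 0.00893 ≈ 0.686.

0.686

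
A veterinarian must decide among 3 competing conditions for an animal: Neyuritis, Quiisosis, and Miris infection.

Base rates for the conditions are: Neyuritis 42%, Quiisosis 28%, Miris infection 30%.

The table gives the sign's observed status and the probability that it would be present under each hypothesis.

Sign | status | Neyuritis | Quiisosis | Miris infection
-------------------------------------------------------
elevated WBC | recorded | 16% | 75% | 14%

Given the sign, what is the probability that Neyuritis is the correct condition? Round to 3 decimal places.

For each hypothesis, the unnormalized posterior weight is prior × likelihood:
  Neyuritis: 0.42 × 0.16 = 0.0672
  Quiisosis: 0.28 × 0.75 = 0.21
  Miris infection: 0.30 × 0.14 = 0.042
The unnormalized weights sum to 0.3192.
P(Neyuritis | evidence) = 0.0672 / 0.3192 ≈ 0.211.

0.211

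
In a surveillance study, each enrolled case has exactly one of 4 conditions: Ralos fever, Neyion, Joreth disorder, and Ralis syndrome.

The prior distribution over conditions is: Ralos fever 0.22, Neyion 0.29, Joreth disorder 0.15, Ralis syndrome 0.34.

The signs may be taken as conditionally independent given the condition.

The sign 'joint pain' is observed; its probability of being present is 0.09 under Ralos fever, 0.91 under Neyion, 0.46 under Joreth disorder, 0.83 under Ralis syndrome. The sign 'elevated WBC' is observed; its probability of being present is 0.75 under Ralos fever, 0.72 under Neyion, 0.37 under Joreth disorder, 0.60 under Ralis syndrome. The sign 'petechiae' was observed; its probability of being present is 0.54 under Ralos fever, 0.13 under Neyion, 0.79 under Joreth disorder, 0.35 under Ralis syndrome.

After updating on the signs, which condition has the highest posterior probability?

Ralis syndrome

Multiply each prior by the joint likelihood of the sign pattern:
  Ralos fever: 0.22 × 0.09 × 0.75 × 0.54 = 0.008019
  Neyion: 0.29 × 0.91 × 0.72 × 0.13 = 0.024701
  Joreth disorder: 0.15 × 0.46 × 0.37 × 0.79 = 0.020169
  Ralis syndrome: 0.34 × 0.83 × 0.60 × 0.35 = 0.059262
Marginal likelihood of the evidence = 0.11215.
P(Ralos fever | evidence) ≈ 0.008019 / 0.11215 ≈ 0.072
P(Neyion | evidence) ≈ 0.024701 / 0.11215 ≈ 0.220
P(Joreth disorder | evidence) ≈ 0.020169 / 0.11215 ≈ 0.180
P(Ralis syndrome | evidence) ≈ 0.059262 / 0.11215 ≈ 0.528
The largest is 0.528, so Ralis syndrome is most probable.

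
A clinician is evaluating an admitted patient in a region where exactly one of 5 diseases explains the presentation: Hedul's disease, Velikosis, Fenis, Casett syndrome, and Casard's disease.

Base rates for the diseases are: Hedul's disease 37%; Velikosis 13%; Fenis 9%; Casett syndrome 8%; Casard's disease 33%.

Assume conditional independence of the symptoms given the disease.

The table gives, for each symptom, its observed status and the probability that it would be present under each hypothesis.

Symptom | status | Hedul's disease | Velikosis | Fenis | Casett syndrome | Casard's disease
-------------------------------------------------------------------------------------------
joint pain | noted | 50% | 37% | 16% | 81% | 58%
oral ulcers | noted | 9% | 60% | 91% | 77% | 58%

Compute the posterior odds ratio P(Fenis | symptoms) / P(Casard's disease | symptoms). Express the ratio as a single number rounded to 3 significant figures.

Unnormalized posterior weight (prior times the symptom likelihoods) for each of the two hypotheses:
  Fenis: 0.09 × 0.16 × 0.91 = 0.013104
  Casard's disease: 0.33 × 0.58 × 0.58 = 0.11101
Posterior odds = 0.013104 / 0.11101 ≈ 0.118.

0.118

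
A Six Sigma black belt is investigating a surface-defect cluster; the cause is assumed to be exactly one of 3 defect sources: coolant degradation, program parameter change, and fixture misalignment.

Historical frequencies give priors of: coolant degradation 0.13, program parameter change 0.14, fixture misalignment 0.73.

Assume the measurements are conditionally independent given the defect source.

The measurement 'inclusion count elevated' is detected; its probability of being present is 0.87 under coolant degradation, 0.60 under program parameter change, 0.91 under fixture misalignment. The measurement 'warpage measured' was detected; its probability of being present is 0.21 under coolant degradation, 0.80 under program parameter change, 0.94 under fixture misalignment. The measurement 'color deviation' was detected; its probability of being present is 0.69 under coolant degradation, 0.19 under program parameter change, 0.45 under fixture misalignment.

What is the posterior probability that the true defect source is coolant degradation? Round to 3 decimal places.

For each hypothesis, the unnormalized posterior weight is prior × product of the measurement likelihoods:
  coolant degradation: 0.13 × 0.87 × 0.21 × 0.69 = 0.016388
  program parameter change: 0.14 × 0.60 × 0.80 × 0.19 = 0.012768
  fixture misalignment: 0.73 × 0.91 × 0.94 × 0.45 = 0.281
Marginal likelihood of the evidence = 0.31016.
P(coolant degradation | evidence) = 0.016388 / 0.31016 ≈ 0.053.

0.053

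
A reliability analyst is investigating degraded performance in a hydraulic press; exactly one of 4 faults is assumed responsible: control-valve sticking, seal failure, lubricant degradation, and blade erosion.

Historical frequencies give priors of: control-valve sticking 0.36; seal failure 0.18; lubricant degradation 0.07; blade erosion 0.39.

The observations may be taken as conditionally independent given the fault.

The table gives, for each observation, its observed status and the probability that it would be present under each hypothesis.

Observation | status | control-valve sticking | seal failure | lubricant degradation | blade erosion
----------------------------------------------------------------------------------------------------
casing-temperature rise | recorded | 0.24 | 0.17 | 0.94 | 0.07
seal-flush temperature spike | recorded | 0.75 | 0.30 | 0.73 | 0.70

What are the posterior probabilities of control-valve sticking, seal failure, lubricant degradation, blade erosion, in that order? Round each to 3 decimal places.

By Bayes' rule with conditional independence, the unnormalized weight for each hypothesis is prior × ∏ likelihoods:
  control-valve sticking: 0.36 × 0.24 × 0.75 = 0.0648
  seal failure: 0.18 × 0.17 × 0.30 = 0.00918
  lubricant degradation: 0.07 × 0.94 × 0.73 = 0.048034
  blade erosion: 0.39 × 0.07 × 0.70 = 0.01911
The unnormalized weights sum to 0.14112.
P(control-valve sticking | evidence) = 0.0648 / 0.14112 ≈ 0.459
P(seal failure | evidence) = 0.00918 / 0.14112 ≈ 0.065
P(lubricant degradation | evidence) = 0.048034 / 0.14112 ≈ 0.340
P(blade erosion | evidence) = 0.01911 / 0.14112 ≈ 0.135

0.459, 0.065, 0.340, 0.135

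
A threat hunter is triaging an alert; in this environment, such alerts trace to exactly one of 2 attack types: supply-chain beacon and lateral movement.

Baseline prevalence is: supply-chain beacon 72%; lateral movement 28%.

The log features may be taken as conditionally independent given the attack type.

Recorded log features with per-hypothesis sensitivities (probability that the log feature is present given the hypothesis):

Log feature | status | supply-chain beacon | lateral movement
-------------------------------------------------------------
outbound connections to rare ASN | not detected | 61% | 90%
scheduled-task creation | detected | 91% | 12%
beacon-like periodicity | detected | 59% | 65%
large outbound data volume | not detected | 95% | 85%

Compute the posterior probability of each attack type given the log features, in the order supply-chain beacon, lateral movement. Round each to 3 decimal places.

0.958, 0.042

Multiply each prior by the joint likelihood of the log feature pattern (using 1 − P(present | H) for each absent log feature):
  supply-chain beacon: 0.72 × (1 − 0.61) × 0.91 × 0.59 × (1 − 0.95) = 0.0075381
  lateral movement: 0.28 × (1 − 0.90) × 0.12 × 0.65 × (1 − 0.85) = 0.0003276
The unnormalized weights sum to 0.0078657.
P(supply-chain beacon | evidence) = 0.0075381 / 0.0078657 ≈ 0.958
P(lateral movement | evidence) = 0.0003276 / 0.0078657 ≈ 0.042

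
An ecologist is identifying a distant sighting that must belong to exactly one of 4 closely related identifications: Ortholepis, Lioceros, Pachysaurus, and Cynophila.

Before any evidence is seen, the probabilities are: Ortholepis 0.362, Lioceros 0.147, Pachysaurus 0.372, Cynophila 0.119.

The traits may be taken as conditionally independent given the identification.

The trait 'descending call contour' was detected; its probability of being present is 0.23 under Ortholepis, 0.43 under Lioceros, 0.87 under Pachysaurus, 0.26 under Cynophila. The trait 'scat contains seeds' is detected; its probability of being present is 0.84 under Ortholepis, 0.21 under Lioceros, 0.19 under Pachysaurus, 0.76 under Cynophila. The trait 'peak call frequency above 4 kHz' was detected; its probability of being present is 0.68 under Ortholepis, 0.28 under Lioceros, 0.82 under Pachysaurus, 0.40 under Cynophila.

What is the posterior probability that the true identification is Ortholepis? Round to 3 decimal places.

0.428

For each hypothesis, the unnormalized posterior weight is prior × product of the trait likelihoods:
  Ortholepis: 0.362 × 0.23 × 0.84 × 0.68 = 0.047558
  Lioceros: 0.147 × 0.43 × 0.21 × 0.28 = 0.0037167
  Pachysaurus: 0.372 × 0.87 × 0.19 × 0.82 = 0.050423
  Cynophila: 0.119 × 0.26 × 0.76 × 0.40 = 0.0094058
Normalizing constant Z = 0.047558 + 0.0037167 + 0.050423 + 0.0094058 = 0.1111.
P(Ortholepis | evidence) = 0.047558 / 0.1111 ≈ 0.428.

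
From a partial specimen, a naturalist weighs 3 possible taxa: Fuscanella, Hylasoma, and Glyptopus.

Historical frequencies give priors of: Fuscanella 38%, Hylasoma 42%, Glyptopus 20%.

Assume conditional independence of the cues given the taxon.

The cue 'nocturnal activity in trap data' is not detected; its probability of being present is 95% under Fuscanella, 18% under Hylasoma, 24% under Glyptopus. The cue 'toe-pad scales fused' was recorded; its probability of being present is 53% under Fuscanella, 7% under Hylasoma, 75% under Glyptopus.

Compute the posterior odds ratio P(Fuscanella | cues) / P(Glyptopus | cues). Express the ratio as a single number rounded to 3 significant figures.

Posterior odds equal prior odds times the likelihood ratio; only the two competing hypotheses matter (using 1 − P(present | H) for each absent cue).
  Fuscanella: 0.38 × (1 − 0.95) × 0.53 = 0.01007
  Glyptopus: 0.20 × (1 − 0.24) × 0.75 = 0.114
Posterior odds = 0.01007 / 0.114 ≈ 0.0883.

0.0883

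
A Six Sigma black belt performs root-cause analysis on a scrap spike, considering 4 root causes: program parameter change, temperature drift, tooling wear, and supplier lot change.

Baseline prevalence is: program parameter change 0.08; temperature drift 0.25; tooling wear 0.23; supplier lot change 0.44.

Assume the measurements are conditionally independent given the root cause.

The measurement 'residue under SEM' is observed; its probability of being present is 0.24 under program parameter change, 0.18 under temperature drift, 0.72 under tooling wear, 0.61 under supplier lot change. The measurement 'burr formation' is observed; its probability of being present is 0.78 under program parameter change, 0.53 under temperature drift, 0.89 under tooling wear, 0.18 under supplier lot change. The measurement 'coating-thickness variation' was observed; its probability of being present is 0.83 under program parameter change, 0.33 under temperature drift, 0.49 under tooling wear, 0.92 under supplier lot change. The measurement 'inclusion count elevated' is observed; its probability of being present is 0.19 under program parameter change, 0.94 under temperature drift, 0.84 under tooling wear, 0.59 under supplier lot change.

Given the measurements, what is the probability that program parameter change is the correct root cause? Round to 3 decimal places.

0.024

By Bayes' rule with conditional independence, the unnormalized weight for each hypothesis is prior × ∏ likelihoods:
  program parameter change: 0.08 × 0.24 × 0.78 × 0.83 × 0.19 = 0.0023617
  temperature drift: 0.25 × 0.18 × 0.53 × 0.33 × 0.94 = 0.0073983
  tooling wear: 0.23 × 0.72 × 0.89 × 0.49 × 0.84 = 0.060663
  supplier lot change: 0.44 × 0.61 × 0.18 × 0.92 × 0.59 = 0.026224
The unnormalized weights sum to 0.096647.
P(program parameter change | evidence) = 0.0023617 / 0.096647 ≈ 0.024.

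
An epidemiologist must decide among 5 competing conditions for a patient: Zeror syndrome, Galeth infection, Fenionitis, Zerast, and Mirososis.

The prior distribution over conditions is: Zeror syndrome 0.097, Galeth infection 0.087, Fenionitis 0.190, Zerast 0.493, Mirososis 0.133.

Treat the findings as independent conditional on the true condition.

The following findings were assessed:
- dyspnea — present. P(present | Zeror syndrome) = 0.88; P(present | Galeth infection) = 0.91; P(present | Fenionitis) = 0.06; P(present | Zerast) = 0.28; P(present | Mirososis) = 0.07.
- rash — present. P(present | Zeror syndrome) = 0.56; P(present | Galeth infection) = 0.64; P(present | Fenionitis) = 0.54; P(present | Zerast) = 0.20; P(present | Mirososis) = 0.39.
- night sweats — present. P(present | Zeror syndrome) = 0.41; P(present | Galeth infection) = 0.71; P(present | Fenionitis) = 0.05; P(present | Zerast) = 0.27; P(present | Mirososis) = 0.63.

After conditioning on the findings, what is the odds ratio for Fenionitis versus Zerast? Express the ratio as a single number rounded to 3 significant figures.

Posterior odds equal prior odds times the likelihood ratio; only the two competing hypotheses matter.
  Fenionitis: 0.190 × 0.06 × 0.54 × 0.05 = 0.0003078
  Zerast: 0.493 × 0.28 × 0.20 × 0.27 = 0.0074542
Posterior odds = 0.0003078 / 0.0074542 ≈ 0.0413.

0.0413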